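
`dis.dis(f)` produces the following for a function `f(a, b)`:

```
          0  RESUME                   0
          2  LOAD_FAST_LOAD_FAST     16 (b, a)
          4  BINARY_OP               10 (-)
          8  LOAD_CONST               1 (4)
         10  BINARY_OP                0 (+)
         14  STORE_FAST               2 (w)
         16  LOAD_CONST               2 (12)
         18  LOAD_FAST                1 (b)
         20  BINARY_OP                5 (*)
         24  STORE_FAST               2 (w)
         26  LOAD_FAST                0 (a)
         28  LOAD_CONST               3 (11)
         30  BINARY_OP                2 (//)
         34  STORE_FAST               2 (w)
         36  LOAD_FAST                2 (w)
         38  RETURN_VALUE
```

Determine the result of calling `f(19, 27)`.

LOAD_FAST_LOAD_FAST b,a → push 27,19. Stack: [27, 19]
BINARY_OP - → 27 - 19 = 8. Stack: [8]
LOAD_CONST → push 4. Stack: [8, 4]
BINARY_OP + → 8 + 4 = 12. Stack: [12]
STORE_FAST w → w=12. Stack: []
LOAD_CONST → push 12. Stack: [12]
LOAD_FAST b → push 27. Stack: [12, 27]
BINARY_OP * → 12 * 27 = 324. Stack: [324]
STORE_FAST w → w=324. Stack: []
LOAD_FAST a → push 19. Stack: [19]
LOAD_CONST → push 11. Stack: [19, 11]
BINARY_OP // → 19 // 11 = 1. Stack: [1]
STORE_FAST w → w=1. Stack: []
LOAD_FAST w → push 1. Stack: [1]
RETURN_VALUE → return 1.

1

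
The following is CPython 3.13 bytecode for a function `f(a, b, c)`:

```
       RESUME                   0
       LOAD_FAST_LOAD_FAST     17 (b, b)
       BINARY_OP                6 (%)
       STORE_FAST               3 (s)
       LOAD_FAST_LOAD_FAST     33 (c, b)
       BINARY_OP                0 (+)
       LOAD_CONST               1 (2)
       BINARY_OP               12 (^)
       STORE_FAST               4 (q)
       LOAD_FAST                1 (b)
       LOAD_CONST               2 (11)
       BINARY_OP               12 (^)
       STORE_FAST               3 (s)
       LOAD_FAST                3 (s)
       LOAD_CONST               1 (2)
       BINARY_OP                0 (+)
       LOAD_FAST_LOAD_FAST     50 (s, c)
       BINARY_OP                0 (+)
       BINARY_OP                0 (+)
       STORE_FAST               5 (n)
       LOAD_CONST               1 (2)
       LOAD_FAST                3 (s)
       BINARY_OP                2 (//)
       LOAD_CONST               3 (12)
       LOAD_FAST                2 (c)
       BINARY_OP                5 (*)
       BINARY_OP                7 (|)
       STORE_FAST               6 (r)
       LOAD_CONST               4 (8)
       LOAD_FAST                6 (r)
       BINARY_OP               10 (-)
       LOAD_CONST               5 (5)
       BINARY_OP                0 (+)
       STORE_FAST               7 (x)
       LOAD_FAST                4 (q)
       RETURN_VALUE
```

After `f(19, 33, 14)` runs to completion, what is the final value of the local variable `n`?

LOAD_FAST_LOAD_FAST b,b → push 33,33. Stack: [33, 33]
BINARY_OP % → 33 % 33 = 0. Stack: [0]
STORE_FAST s → s=0. Stack: []
LOAD_FAST_LOAD_FAST c,b → push 14,33. Stack: [14, 33]
BINARY_OP + → 14 + 33 = 47. Stack: [47]
LOAD_CONST → push 2. Stack: [47, 2]
BINARY_OP ^ → 47 ^ 2 = 45. Stack: [45]
STORE_FAST q → q=45. Stack: []
LOAD_FAST b → push 33. Stack: [33]
LOAD_CONST → push 11. Stack: [33, 11]
BINARY_OP ^ → 33 ^ 11 = 42. Stack: [42]
STORE_FAST s → s=42. Stack: []
LOAD_FAST s → push 42. Stack: [42]
LOAD_CONST → push 2. Stack: [42, 2]
BINARY_OP + → 42 + 2 = 44. Stack: [44]
LOAD_FAST_LOAD_FAST s,c → push 42,14. Stack: [44, 42, 14]
BINARY_OP + → 42 + 14 = 56. Stack: [44, 56]
BINARY_OP + → 44 + 56 = 100. Stack: [100]
STORE_FAST n → n=100. Stack: []
LOAD_CONST → push 2. Stack: [2]
LOAD_FAST s → push 42. Stack: [2, 42]
BINARY_OP // → 2 // 42 = 0. Stack: [0]
LOAD_CONST → push 12. Stack: [0, 12]
LOAD_FAST c → push 14. Stack: [0, 12, 14]
BINARY_OP * → 12 * 14 = 168. Stack: [0, 168]
BINARY_OP | → 0 | 168 = 168. Stack: [168]
STORE_FAST r → r=168. Stack: []
LOAD_CONST → push 8. Stack: [8]
LOAD_FAST r → push 168. Stack: [8, 168]
BINARY_OP - → 8 - 168 = -160. Stack: [-160]
LOAD_CONST → push 5. Stack: [-160, 5]
BINARY_OP + → -160 + 5 = -155. Stack: [-155]
STORE_FAST x → x=-155. Stack: []
LOAD_FAST q → push 45. Stack: [45]
RETURN_VALUE → return 45.

100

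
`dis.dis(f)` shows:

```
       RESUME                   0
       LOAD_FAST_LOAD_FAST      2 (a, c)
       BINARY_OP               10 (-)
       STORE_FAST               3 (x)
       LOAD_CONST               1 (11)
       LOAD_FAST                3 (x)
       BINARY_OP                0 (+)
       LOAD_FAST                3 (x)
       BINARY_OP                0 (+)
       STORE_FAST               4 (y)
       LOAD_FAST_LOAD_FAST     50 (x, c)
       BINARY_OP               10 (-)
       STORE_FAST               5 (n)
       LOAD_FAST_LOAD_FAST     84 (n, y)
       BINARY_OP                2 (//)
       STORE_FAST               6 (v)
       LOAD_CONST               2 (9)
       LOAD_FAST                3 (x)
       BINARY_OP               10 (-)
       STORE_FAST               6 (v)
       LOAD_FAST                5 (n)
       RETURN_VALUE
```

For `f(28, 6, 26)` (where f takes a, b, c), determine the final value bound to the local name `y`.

LOAD_FAST_LOAD_FAST a,c → push 28,26. Stack: [28, 26]
BINARY_OP - → 28 - 26 = 2. Stack: [2]
STORE_FAST x → x=2. Stack: []
LOAD_CONST → push 11. Stack: [11]
LOAD_FAST x → push 2. Stack: [11, 2]
BINARY_OP + → 11 + 2 = 13. Stack: [13]
LOAD_FAST x → push 2. Stack: [13, 2]
BINARY_OP + → 13 + 2 = 15. Stack: [15]
STORE_FAST y → y=15. Stack: []
LOAD_FAST_LOAD_FAST x,c → push 2,26. Stack: [2, 26]
BINARY_OP - → 2 - 26 = -24. Stack: [-24]
STORE_FAST n → n=-24. Stack: []
LOAD_FAST_LOAD_FAST n,y → push -24,15. Stack: [-24, 15]
BINARY_OP // → -24 // 15 = -2. Stack: [-2]
STORE_FAST v → v=-2. Stack: []
LOAD_CONST → push 9. Stack: [9]
LOAD_FAST x → push 2. Stack: [9, 2]
BINARY_OP - → 9 - 2 = 7. Stack: [7]
STORE_FAST v → v=7. Stack: []
LOAD_FAST n → push -24. Stack: [-24]
RETURN_VALUE → return -24.

15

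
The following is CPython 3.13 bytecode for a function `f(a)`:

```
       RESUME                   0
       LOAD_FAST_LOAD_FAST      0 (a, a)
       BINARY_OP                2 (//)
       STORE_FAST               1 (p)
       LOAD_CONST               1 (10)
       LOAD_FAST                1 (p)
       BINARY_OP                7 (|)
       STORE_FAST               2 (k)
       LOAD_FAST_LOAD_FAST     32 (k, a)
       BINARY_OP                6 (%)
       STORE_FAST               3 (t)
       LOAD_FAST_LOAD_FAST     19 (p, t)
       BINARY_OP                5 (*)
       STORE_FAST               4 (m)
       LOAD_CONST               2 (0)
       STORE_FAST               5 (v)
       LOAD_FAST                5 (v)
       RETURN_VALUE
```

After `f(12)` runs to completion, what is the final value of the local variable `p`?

1

LOAD_FAST_LOAD_FAST a,a → push 12,12. Stack: [12, 12]
BINARY_OP // → 12 // 12 = 1. Stack: [1]
STORE_FAST p → p=1. Stack: []
LOAD_CONST → push 10. Stack: [10]
LOAD_FAST p → push 1. Stack: [10, 1]
BINARY_OP | → 10 | 1 = 11. Stack: [11]
STORE_FAST k → k=11. Stack: []
LOAD_FAST_LOAD_FAST k,a → push 11,12. Stack: [11, 12]
BINARY_OP % → 11 % 12 = 11. Stack: [11]
STORE_FAST t → t=11. Stack: []
LOAD_FAST_LOAD_FAST p,t → push 1,11. Stack: [1, 11]
BINARY_OP * → 1 * 11 = 11. Stack: [11]
STORE_FAST m → m=11. Stack: []
LOAD_CONST → push 0. Stack: [0]
STORE_FAST v → v=0. Stack: []
LOAD_FAST v → push 0. Stack: [0]
RETURN_VALUE → return 0.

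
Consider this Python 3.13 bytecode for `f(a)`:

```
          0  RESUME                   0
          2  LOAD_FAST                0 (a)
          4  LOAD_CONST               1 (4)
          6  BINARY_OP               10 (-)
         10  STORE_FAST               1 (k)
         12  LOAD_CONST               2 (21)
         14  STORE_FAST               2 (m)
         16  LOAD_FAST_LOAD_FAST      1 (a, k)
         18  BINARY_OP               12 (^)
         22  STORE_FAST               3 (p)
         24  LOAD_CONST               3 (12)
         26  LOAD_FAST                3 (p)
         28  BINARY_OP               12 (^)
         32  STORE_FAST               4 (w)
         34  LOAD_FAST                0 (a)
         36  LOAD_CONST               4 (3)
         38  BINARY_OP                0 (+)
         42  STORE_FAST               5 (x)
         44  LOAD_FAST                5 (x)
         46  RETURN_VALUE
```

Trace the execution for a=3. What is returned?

LOAD_FAST a → push 3. Stack: [3]
LOAD_CONST → push 4. Stack: [3, 4]
BINARY_OP - → 3 - 4 = -1. Stack: [-1]
STORE_FAST k → k=-1. Stack: []
LOAD_CONST → push 21. Stack: [21]
STORE_FAST m → m=21. Stack: []
LOAD_FAST_LOAD_FAST a,k → push 3,-1. Stack: [3, -1]
BINARY_OP ^ → 3 ^ -1 = -4. Stack: [-4]
STORE_FAST p → p=-4. Stack: []
LOAD_CONST → push 12. Stack: [12]
LOAD_FAST p → push -4. Stack: [12, -4]
BINARY_OP ^ → 12 ^ -4 = -16. Stack: [-16]
STORE_FAST w → w=-16. Stack: []
LOAD_FAST a → push 3. Stack: [3]
LOAD_CONST → push 3. Stack: [3, 3]
BINARY_OP + → 3 + 3 = 6. Stack: [6]
STORE_FAST x → x=6. Stack: []
LOAD_FAST x → push 6. Stack: [6]
RETURN_VALUE → return 6.

6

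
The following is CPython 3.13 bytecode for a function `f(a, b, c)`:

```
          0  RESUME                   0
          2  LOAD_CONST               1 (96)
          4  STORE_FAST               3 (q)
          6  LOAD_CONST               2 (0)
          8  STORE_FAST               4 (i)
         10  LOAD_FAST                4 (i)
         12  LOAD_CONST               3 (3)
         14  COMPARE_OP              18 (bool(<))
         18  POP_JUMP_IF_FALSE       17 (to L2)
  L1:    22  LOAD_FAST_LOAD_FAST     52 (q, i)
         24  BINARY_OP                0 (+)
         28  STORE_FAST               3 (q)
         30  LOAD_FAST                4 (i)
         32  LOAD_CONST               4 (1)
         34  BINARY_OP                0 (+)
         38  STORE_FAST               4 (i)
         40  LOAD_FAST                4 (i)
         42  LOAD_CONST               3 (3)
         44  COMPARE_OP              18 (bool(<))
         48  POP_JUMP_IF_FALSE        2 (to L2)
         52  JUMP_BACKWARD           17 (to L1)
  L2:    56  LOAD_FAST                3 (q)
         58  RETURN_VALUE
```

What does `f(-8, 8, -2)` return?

LOAD_CONST → push 96. Stack: [96]
STORE_FAST q → q=96. Stack: []
LOAD_CONST → push 0. Stack: [0]
STORE_FAST i → i=0. Stack: []
LOAD_FAST i → push 0. Stack: [0]
LOAD_CONST → push 3. Stack: [0, 3]
COMPARE_OP bool(<) → 0 vs 3 = True. Stack: [True]
POP_JUMP_IF_FALSE → pop True; no jump. Stack: []
LOAD_FAST_LOAD_FAST q,i → push 96,0. Stack: [96, 0]
BINARY_OP + → 96 + 0 = 96. Stack: [96]
STORE_FAST q → q=96. Stack: []
LOAD_FAST i → push 0. Stack: [0]
LOAD_CONST → push 1. Stack: [0, 1]
BINARY_OP + → 0 + 1 = 1. Stack: [1]
STORE_FAST i → i=1. Stack: []
LOAD_FAST i → push 1. Stack: [1]
LOAD_CONST → push 3. Stack: [1, 3]
COMPARE_OP bool(<) → 1 vs 3 = True. Stack: [True]
POP_JUMP_IF_FALSE → pop True; no jump. Stack: []
LOAD_FAST_LOAD_FAST q,i → push 96,1. Stack: [96, 1]
BINARY_OP + → 96 + 1 = 97. Stack: [97]
STORE_FAST q → q=97. Stack: []
LOAD_FAST i → push 1. Stack: [1]
LOAD_CONST → push 1. Stack: [1, 1]
BINARY_OP + → 1 + 1 = 2. Stack: [2]
STORE_FAST i → i=2. Stack: []
LOAD_FAST i → push 2. Stack: [2]
LOAD_CONST → push 3. Stack: [2, 3]
COMPARE_OP bool(<) → 2 vs 3 = True. Stack: [True]
POP_JUMP_IF_FALSE → pop True; no jump. Stack: []
LOAD_FAST_LOAD_FAST q,i → push 97,2. Stack: [97, 2]
BINARY_OP + → 97 + 2 = 99. Stack: [99]
STORE_FAST q → q=99. Stack: []
LOAD_FAST i → push 2. Stack: [2]
LOAD_CONST → push 1. Stack: [2, 1]
BINARY_OP + → 2 + 1 = 3. Stack: [3]
STORE_FAST i → i=3. Stack: []
LOAD_FAST i → push 3. Stack: [3]
LOAD_CONST → push 3. Stack: [3, 3]
COMPARE_OP bool(<) → 3 vs 3 = False. Stack: [False]
POP_JUMP_IF_FALSE → pop False; jump. Stack: []
LOAD_FAST q → push 99. Stack: [99]
RETURN_VALUE → return 99.

99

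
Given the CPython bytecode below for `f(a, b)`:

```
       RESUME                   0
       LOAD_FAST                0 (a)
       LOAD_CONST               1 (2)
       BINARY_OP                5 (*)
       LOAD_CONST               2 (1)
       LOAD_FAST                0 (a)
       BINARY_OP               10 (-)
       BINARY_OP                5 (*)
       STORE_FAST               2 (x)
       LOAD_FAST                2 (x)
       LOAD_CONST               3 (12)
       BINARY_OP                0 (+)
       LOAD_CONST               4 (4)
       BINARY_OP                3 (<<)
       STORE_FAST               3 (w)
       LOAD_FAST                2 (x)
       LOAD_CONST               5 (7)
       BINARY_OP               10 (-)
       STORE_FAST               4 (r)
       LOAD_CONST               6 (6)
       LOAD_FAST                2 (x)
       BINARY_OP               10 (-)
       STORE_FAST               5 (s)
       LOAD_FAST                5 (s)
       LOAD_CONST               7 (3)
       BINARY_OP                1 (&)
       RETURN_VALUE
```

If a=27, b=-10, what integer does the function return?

LOAD_FAST a → push 27. Stack: [27]
LOAD_CONST → push 2. Stack: [27, 2]
BINARY_OP * → 27 * 2 = 54. Stack: [54]
LOAD_CONST → push 1. Stack: [54, 1]
LOAD_FAST a → push 27. Stack: [54, 1, 27]
BINARY_OP - → 1 - 27 = -26. Stack: [54, -26]
BINARY_OP * → 54 * -26 = -1404. Stack: [-1404]
STORE_FAST x → x=-1404. Stack: []
LOAD_FAST x → push -1404. Stack: [-1404]
LOAD_CONST → push 12. Stack: [-1404, 12]
BINARY_OP + → -1404 + 12 = -1392. Stack: [-1392]
LOAD_CONST → push 4. Stack: [-1392, 4]
BINARY_OP << → -1392 << 4 = -22272. Stack: [-22272]
STORE_FAST w → w=-22272. Stack: []
LOAD_FAST x → push -1404. Stack: [-1404]
LOAD_CONST → push 7. Stack: [-1404, 7]
BINARY_OP - → -1404 - 7 = -1411. Stack: [-1411]
STORE_FAST r → r=-1411. Stack: []
LOAD_CONST → push 6. Stack: [6]
LOAD_FAST x → push -1404. Stack: [6, -1404]
BINARY_OP - → 6 - -1404 = 1410. Stack: [1410]
STORE_FAST s → s=1410. Stack: []
LOAD_FAST s → push 1410. Stack: [1410]
LOAD_CONST → push 3. Stack: [1410, 3]
BINARY_OP & → 1410 & 3 = 2. Stack: [2]
RETURN_VALUE → return 2.

2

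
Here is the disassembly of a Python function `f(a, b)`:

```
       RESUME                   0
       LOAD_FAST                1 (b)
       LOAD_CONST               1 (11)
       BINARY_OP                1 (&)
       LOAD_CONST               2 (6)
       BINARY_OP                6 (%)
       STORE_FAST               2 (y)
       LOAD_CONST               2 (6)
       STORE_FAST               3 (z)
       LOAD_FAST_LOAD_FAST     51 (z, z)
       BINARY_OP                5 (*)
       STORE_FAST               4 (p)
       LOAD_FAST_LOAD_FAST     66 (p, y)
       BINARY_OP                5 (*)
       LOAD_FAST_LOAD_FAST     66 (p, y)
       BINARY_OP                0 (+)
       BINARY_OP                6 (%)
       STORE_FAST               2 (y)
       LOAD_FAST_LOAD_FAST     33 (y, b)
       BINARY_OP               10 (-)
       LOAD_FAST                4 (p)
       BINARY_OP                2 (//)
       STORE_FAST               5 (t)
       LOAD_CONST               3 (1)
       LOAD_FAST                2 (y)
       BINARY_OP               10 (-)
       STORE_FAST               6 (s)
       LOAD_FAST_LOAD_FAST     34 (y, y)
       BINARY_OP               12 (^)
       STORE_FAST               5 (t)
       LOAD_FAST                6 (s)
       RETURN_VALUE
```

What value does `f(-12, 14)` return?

-23

LOAD_FAST b → push 14. Stack: [14]
LOAD_CONST → push 11. Stack: [14, 11]
BINARY_OP & → 14 & 11 = 10. Stack: [10]
LOAD_CONST → push 6. Stack: [10, 6]
BINARY_OP % → 10 % 6 = 4. Stack: [4]
STORE_FAST y → y=4. Stack: []
LOAD_CONST → push 6. Stack: [6]
STORE_FAST z → z=6. Stack: []
LOAD_FAST_LOAD_FAST z,z → push 6,6. Stack: [6, 6]
BINARY_OP * → 6 * 6 = 36. Stack: [36]
STORE_FAST p → p=36. Stack: []
LOAD_FAST_LOAD_FAST p,y → push 36,4. Stack: [36, 4]
BINARY_OP * → 36 * 4 = 144. Stack: [144]
LOAD_FAST_LOAD_FAST p,y → push 36,4. Stack: [144, 36, 4]
BINARY_OP + → 36 + 4 = 40. Stack: [144, 40]
BINARY_OP % → 144 % 40 = 24. Stack: [24]
STORE_FAST y → y=24. Stack: []
LOAD_FAST_LOAD_FAST y,b → push 24,14. Stack: [24, 14]
BINARY_OP - → 24 - 14 = 10. Stack: [10]
LOAD_FAST p → push 36. Stack: [10, 36]
BINARY_OP // → 10 // 36 = 0. Stack: [0]
STORE_FAST t → t=0. Stack: []
LOAD_CONST → push 1. Stack: [1]
LOAD_FAST y → push 24. Stack: [1, 24]
BINARY_OP - → 1 - 24 = -23. Stack: [-23]
STORE_FAST s → s=-23. Stack: []
LOAD_FAST_LOAD_FAST y,y → push 24,24. Stack: [24, 24]
BINARY_OP ^ → 24 ^ 24 = 0. Stack: [0]
STORE_FAST t → t=0. Stack: []
LOAD_FAST s → push -23. Stack: [-23]
RETURN_VALUE → return -23.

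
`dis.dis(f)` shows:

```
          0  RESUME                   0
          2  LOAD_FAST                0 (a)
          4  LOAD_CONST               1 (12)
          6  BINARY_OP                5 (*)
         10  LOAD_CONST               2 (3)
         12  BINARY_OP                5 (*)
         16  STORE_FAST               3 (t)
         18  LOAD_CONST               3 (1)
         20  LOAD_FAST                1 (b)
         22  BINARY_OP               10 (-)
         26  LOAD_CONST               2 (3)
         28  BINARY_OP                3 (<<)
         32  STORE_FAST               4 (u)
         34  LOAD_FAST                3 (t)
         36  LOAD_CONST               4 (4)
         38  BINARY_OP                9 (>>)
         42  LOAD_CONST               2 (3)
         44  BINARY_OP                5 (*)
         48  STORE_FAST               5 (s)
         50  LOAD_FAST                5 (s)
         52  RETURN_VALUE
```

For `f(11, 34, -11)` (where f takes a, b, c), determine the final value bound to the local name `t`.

LOAD_FAST a → push 11. Stack: [11]
LOAD_CONST → push 12. Stack: [11, 12]
BINARY_OP * → 11 * 12 = 132. Stack: [132]
LOAD_CONST → push 3. Stack: [132, 3]
BINARY_OP * → 132 * 3 = 396. Stack: [396]
STORE_FAST t → t=396. Stack: []
LOAD_CONST → push 1. Stack: [1]
LOAD_FAST b → push 34. Stack: [1, 34]
BINARY_OP - → 1 - 34 = -33. Stack: [-33]
LOAD_CONST → push 3. Stack: [-33, 3]
BINARY_OP << → -33 << 3 = -264. Stack: [-264]
STORE_FAST u → u=-264. Stack: []
LOAD_FAST t → push 396. Stack: [396]
LOAD_CONST → push 4. Stack: [396, 4]
BINARY_OP >> → 396 >> 4 = 24. Stack: [24]
LOAD_CONST → push 3. Stack: [24, 3]
BINARY_OP * → 24 * 3 = 72. Stack: [72]
STORE_FAST s → s=72. Stack: []
LOAD_FAST s → push 72. Stack: [72]
RETURN_VALUE → return 72.

396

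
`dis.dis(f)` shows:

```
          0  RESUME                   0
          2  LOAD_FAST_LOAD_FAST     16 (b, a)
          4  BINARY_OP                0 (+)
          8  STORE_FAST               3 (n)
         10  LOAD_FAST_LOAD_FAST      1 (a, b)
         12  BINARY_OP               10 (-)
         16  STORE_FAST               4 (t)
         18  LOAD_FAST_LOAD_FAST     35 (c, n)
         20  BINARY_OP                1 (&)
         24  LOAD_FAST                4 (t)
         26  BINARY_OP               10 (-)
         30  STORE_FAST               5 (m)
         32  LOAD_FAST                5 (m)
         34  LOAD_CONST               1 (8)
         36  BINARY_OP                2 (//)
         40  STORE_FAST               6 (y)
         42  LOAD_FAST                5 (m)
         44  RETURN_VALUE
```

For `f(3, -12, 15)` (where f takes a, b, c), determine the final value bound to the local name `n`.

LOAD_FAST_LOAD_FAST b,a → push -12,3. Stack: [-12, 3]
BINARY_OP + → -12 + 3 = -9. Stack: [-9]
STORE_FAST n → n=-9. Stack: []
LOAD_FAST_LOAD_FAST a,b → push 3,-12. Stack: [3, -12]
BINARY_OP - → 3 - -12 = 15. Stack: [15]
STORE_FAST t → t=15. Stack: []
LOAD_FAST_LOAD_FAST c,n → push 15,-9. Stack: [15, -9]
BINARY_OP & → 15 & -9 = 7. Stack: [7]
LOAD_FAST t → push 15. Stack: [7, 15]
BINARY_OP - → 7 - 15 = -8. Stack: [-8]
STORE_FAST m → m=-8. Stack: []
LOAD_FAST m → push -8. Stack: [-8]
LOAD_CONST → push 8. Stack: [-8, 8]
BINARY_OP // → -8 // 8 = -1. Stack: [-1]
STORE_FAST y → y=-1. Stack: []
LOAD_FAST m → push -8. Stack: [-8]
RETURN_VALUE → return -8.

-9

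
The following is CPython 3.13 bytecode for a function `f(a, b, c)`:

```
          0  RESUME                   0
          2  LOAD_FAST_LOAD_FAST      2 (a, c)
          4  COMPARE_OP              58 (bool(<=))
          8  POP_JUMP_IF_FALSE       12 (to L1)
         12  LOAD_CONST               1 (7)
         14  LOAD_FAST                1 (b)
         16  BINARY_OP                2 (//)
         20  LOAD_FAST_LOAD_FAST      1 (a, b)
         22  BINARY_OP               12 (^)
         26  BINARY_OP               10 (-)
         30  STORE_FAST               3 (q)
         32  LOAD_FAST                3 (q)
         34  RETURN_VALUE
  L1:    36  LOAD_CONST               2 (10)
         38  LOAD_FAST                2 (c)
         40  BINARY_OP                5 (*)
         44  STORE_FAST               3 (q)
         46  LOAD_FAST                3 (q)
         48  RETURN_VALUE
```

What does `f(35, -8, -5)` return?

-50

LOAD_FAST_LOAD_FAST a,c → push 35,-5. Stack: [35, -5]
COMPARE_OP bool(<=) → 35 vs -5 = False. Stack: [False]
POP_JUMP_IF_FALSE → pop False; jump. Stack: []
LOAD_CONST → push 10. Stack: [10]
LOAD_FAST c → push -5. Stack: [10, -5]
BINARY_OP * → 10 * -5 = -50. Stack: [-50]
STORE_FAST q → q=-50. Stack: []
LOAD_FAST q → push -50. Stack: [-50]
RETURN_VALUE → return -50.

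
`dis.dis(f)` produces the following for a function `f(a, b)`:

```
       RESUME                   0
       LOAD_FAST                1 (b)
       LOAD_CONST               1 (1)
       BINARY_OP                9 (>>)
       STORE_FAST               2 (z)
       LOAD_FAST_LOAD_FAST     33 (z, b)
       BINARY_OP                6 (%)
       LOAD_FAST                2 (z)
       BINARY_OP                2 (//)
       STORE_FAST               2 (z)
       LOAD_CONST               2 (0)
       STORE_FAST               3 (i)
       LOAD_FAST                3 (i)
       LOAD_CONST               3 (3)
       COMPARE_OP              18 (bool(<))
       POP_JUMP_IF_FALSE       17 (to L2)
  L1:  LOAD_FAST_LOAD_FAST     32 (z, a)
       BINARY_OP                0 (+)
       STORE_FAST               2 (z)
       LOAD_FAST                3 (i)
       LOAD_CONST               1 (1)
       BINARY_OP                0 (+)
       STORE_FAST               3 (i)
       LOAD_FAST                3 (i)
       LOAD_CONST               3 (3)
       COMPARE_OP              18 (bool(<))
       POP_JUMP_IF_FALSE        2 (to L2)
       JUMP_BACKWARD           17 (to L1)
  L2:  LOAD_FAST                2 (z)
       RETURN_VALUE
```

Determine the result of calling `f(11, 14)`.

34

LOAD_FAST b → push 14. Stack: [14]
LOAD_CONST → push 1. Stack: [14, 1]
BINARY_OP >> → 14 >> 1 = 7. Stack: [7]
STORE_FAST z → z=7. Stack: []
LOAD_FAST_LOAD_FAST z,b → push 7,14. Stack: [7, 14]
BINARY_OP % → 7 % 14 = 7. Stack: [7]
LOAD_FAST z → push 7. Stack: [7, 7]
BINARY_OP // → 7 // 7 = 1. Stack: [1]
STORE_FAST z → z=1. Stack: []
LOAD_CONST → push 0. Stack: [0]
STORE_FAST i → i=0. Stack: []
LOAD_FAST i → push 0. Stack: [0]
LOAD_CONST → push 3. Stack: [0, 3]
COMPARE_OP bool(<) → 0 vs 3 = True. Stack: [True]
POP_JUMP_IF_FALSE → pop True; no jump. Stack: []
LOAD_FAST_LOAD_FAST z,a → push 1,11. Stack: [1, 11]
BINARY_OP + → 1 + 11 = 12. Stack: [12]
STORE_FAST z → z=12. Stack: []
LOAD_FAST i → push 0. Stack: [0]
LOAD_CONST → push 1. Stack: [0, 1]
BINARY_OP + → 0 + 1 = 1. Stack: [1]
STORE_FAST i → i=1. Stack: []
LOAD_FAST i → push 1. Stack: [1]
LOAD_CONST → push 3. Stack: [1, 3]
COMPARE_OP bool(<) → 1 vs 3 = True. Stack: [True]
POP_JUMP_IF_FALSE → pop True; no jump. Stack: []
LOAD_FAST_LOAD_FAST z,a → push 12,11. Stack: [12, 11]
BINARY_OP + → 12 + 11 = 23. Stack: [23]
STORE_FAST z → z=23. Stack: []
LOAD_FAST i → push 1. Stack: [1]
LOAD_CONST → push 1. Stack: [1, 1]
BINARY_OP + → 1 + 1 = 2. Stack: [2]
STORE_FAST i → i=2. Stack: []
LOAD_FAST i → push 2. Stack: [2]
LOAD_CONST → push 3. Stack: [2, 3]
COMPARE_OP bool(<) → 2 vs 3 = True. Stack: [True]
POP_JUMP_IF_FALSE → pop True; no jump. Stack: []
LOAD_FAST_LOAD_FAST z,a → push 23,11. Stack: [23, 11]
BINARY_OP + → 23 + 11 = 34. Stack: [34]
STORE_FAST z → z=34. Stack: []
LOAD_FAST i → push 2. Stack: [2]
LOAD_CONST → push 1. Stack: [2, 1]
BINARY_OP + → 2 + 1 = 3. Stack: [3]
STORE_FAST i → i=3. Stack: []
LOAD_FAST i → push 3. Stack: [3]
LOAD_CONST → push 3. Stack: [3, 3]
COMPARE_OP bool(<) → 3 vs 3 = False. Stack: [False]
POP_JUMP_IF_FALSE → pop False; jump. Stack: []
LOAD_FAST z → push 34. Stack: [34]
RETURN_VALUE → return 34.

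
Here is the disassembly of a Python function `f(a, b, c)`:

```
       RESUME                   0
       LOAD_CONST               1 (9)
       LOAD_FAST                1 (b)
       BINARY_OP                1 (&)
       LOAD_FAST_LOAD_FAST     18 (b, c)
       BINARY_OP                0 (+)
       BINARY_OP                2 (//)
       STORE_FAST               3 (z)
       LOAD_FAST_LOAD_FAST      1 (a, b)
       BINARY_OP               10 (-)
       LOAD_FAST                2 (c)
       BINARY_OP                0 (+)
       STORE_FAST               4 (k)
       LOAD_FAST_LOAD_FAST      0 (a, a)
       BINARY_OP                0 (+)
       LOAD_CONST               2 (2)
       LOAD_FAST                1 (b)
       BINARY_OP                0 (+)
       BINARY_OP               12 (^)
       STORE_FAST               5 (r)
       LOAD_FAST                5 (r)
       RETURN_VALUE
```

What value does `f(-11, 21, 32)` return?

LOAD_CONST → push 9. Stack: [9]
LOAD_FAST b → push 21. Stack: [9, 21]
BINARY_OP & → 9 & 21 = 1. Stack: [1]
LOAD_FAST_LOAD_FAST b,c → push 21,32. Stack: [1, 21, 32]
BINARY_OP + → 21 + 32 = 53. Stack: [1, 53]
BINARY_OP // → 1 // 53 = 0. Stack: [0]
STORE_FAST z → z=0. Stack: []
LOAD_FAST_LOAD_FAST a,b → push -11,21. Stack: [-11, 21]
BINARY_OP - → -11 - 21 = -32. Stack: [-32]
LOAD_FAST c → push 32. Stack: [-32, 32]
BINARY_OP + → -32 + 32 = 0. Stack: [0]
STORE_FAST k → k=0. Stack: []
LOAD_FAST_LOAD_FAST a,a → push -11,-11. Stack: [-11, -11]
BINARY_OP + → -11 + -11 = -22. Stack: [-22]
LOAD_CONST → push 2. Stack: [-22, 2]
LOAD_FAST b → push 21. Stack: [-22, 2, 21]
BINARY_OP + → 2 + 21 = 23. Stack: [-22, 23]
BINARY_OP ^ → -22 ^ 23 = -3. Stack: [-3]
STORE_FAST r → r=-3. Stack: []
LOAD_FAST r → push -3. Stack: [-3]
RETURN_VALUE → return -3.

-3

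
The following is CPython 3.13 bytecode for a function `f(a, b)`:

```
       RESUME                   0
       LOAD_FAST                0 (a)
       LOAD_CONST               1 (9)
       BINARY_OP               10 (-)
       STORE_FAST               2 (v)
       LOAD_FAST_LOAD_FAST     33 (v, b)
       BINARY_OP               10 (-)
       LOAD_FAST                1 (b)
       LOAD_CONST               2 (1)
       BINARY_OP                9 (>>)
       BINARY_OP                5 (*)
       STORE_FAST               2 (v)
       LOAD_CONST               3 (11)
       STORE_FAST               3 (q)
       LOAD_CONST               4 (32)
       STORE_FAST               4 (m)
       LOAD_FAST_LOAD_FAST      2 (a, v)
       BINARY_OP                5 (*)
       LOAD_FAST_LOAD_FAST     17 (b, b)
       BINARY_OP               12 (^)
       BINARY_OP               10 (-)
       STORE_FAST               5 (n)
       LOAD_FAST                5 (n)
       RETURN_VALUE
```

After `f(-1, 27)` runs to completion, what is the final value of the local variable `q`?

11

LOAD_FAST a → push -1. Stack: [-1]
LOAD_CONST → push 9. Stack: [-1, 9]
BINARY_OP - → -1 - 9 = -10. Stack: [-10]
STORE_FAST v → v=-10. Stack: []
LOAD_FAST_LOAD_FAST v,b → push -10,27. Stack: [-10, 27]
BINARY_OP - → -10 - 27 = -37. Stack: [-37]
LOAD_FAST b → push 27. Stack: [-37, 27]
LOAD_CONST → push 1. Stack: [-37, 27, 1]
BINARY_OP >> → 27 >> 1 = 13. Stack: [-37, 13]
BINARY_OP * → -37 * 13 = -481. Stack: [-481]
STORE_FAST v → v=-481. Stack: []
LOAD_CONST → push 11. Stack: [11]
STORE_FAST q → q=11. Stack: []
LOAD_CONST → push 32. Stack: [32]
STORE_FAST m → m=32. Stack: []
LOAD_FAST_LOAD_FAST a,v → push -1,-481. Stack: [-1, -481]
BINARY_OP * → -1 * -481 = 481. Stack: [481]
LOAD_FAST_LOAD_FAST b,b → push 27,27. Stack: [481, 27, 27]
BINARY_OP ^ → 27 ^ 27 = 0. Stack: [481, 0]
BINARY_OP - → 481 - 0 = 481. Stack: [481]
STORE_FAST n → n=481. Stack: []
LOAD_FAST n → push 481. Stack: [481]
RETURN_VALUE → return 481.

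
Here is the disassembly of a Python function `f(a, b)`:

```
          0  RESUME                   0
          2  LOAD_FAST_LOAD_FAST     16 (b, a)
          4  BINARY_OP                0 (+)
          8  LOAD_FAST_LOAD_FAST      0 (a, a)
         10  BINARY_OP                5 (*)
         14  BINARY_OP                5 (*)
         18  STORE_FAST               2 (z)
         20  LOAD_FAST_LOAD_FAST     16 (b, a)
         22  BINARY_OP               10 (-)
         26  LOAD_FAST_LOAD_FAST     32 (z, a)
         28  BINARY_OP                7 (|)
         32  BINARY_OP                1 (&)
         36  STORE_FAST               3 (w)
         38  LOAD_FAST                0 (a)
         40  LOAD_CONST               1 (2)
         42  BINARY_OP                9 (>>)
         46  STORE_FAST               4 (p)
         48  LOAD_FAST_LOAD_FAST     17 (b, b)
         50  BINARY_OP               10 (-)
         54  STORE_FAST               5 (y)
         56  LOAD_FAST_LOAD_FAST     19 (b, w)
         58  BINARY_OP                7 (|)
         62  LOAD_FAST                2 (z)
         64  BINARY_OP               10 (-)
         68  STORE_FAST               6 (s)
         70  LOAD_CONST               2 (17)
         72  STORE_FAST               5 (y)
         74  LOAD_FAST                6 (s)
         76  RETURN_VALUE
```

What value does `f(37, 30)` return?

52

LOAD_FAST_LOAD_FAST b,a → push 30,37. Stack: [30, 37]
BINARY_OP + → 30 + 37 = 67. Stack: [67]
LOAD_FAST_LOAD_FAST a,a → push 37,37. Stack: [67, 37, 37]
BINARY_OP * → 37 * 37 = 1369. Stack: [67, 1369]
BINARY_OP * → 67 * 1369 = 91723. Stack: [91723]
STORE_FAST z → z=91723. Stack: []
LOAD_FAST_LOAD_FAST b,a → push 30,37. Stack: [30, 37]
BINARY_OP - → 30 - 37 = -7. Stack: [-7]
LOAD_FAST_LOAD_FAST z,a → push 91723,37. Stack: [-7, 91723, 37]
BINARY_OP | → 91723 | 37 = 91759. Stack: [-7, 91759]
BINARY_OP & → -7 & 91759 = 91753. Stack: [91753]
STORE_FAST w → w=91753. Stack: []
LOAD_FAST a → push 37. Stack: [37]
LOAD_CONST → push 2. Stack: [37, 2]
BINARY_OP >> → 37 >> 2 = 9. Stack: [9]
STORE_FAST p → p=9. Stack: []
LOAD_FAST_LOAD_FAST b,b → push 30,30. Stack: [30, 30]
BINARY_OP - → 30 - 30 = 0. Stack: [0]
STORE_FAST y → y=0. Stack: []
LOAD_FAST_LOAD_FAST b,w → push 30,91753. Stack: [30, 91753]
BINARY_OP | → 30 | 91753 = 91775. Stack: [91775]
LOAD_FAST z → push 91723. Stack: [91775, 91723]
BINARY_OP - → 91775 - 91723 = 52. Stack: [52]
STORE_FAST s → s=52. Stack: []
LOAD_CONST → push 17. Stack: [17]
STORE_FAST y → y=17. Stack: []
LOAD_FAST s → push 52. Stack: [52]
RETURN_VALUE → return 52.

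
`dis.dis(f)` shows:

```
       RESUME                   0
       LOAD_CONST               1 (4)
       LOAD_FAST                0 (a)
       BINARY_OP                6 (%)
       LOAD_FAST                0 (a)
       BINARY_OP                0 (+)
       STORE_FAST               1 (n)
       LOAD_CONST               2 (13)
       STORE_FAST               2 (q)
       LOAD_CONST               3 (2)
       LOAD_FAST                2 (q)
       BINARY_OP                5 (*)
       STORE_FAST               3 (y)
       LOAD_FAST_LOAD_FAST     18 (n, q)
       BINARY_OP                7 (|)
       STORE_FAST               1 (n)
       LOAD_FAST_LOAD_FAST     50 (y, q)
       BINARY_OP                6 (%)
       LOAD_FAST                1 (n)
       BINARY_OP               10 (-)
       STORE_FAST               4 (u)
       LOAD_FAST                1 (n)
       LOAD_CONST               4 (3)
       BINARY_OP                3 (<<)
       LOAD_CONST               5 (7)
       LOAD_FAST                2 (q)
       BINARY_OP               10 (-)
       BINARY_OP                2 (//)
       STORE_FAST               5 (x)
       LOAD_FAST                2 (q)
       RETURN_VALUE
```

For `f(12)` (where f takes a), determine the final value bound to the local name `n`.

LOAD_CONST → push 4. Stack: [4]
LOAD_FAST a → push 12. Stack: [4, 12]
BINARY_OP % → 4 % 12 = 4. Stack: [4]
LOAD_FAST a → push 12. Stack: [4, 12]
BINARY_OP + → 4 + 12 = 16. Stack: [16]
STORE_FAST n → n=16. Stack: []
LOAD_CONST → push 13. Stack: [13]
STORE_FAST q → q=13. Stack: []
LOAD_CONST → push 2. Stack: [2]
LOAD_FAST q → push 13. Stack: [2, 13]
BINARY_OP * → 2 * 13 = 26. Stack: [26]
STORE_FAST y → y=26. Stack: []
LOAD_FAST_LOAD_FAST n,q → push 16,13. Stack: [16, 13]
BINARY_OP | → 16 | 13 = 29. Stack: [29]
STORE_FAST n → n=29. Stack: []
LOAD_FAST_LOAD_FAST y,q → push 26,13. Stack: [26, 13]
BINARY_OP % → 26 % 13 = 0. Stack: [0]
LOAD_FAST n → push 29. Stack: [0, 29]
BINARY_OP - → 0 - 29 = -29. Stack: [-29]
STORE_FAST u → u=-29. Stack: []
LOAD_FAST n → push 29. Stack: [29]
LOAD_CONST → push 3. Stack: [29, 3]
BINARY_OP << → 29 << 3 = 232. Stack: [232]
LOAD_CONST → push 7. Stack: [232, 7]
LOAD_FAST q → push 13. Stack: [232, 7, 13]
BINARY_OP - → 7 - 13 = -6. Stack: [232, -6]
BINARY_OP // → 232 // -6 = -39. Stack: [-39]
STORE_FAST x → x=-39. Stack: []
LOAD_FAST q → push 13. Stack: [13]
RETURN_VALUE → return 13.

29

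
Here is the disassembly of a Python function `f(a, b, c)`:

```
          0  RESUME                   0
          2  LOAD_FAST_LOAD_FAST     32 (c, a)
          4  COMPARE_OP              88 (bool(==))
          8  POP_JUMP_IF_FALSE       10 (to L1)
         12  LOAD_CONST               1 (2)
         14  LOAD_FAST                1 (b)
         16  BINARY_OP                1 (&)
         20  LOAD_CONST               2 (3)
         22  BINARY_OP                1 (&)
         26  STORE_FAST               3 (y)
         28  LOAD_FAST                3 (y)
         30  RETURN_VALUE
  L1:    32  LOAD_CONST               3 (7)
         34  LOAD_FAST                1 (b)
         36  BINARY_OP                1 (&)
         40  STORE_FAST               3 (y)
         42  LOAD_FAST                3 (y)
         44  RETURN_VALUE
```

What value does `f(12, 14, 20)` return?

LOAD_FAST_LOAD_FAST c,a → push 20,12. Stack: [20, 12]
COMPARE_OP bool(==) → 20 vs 12 = False. Stack: [False]
POP_JUMP_IF_FALSE → pop False; jump. Stack: []
LOAD_CONST → push 7. Stack: [7]
LOAD_FAST b → push 14. Stack: [7, 14]
BINARY_OP & → 7 & 14 = 6. Stack: [6]
STORE_FAST y → y=6. Stack: []
LOAD_FAST y → push 6. Stack: [6]
RETURN_VALUE → return 6.

6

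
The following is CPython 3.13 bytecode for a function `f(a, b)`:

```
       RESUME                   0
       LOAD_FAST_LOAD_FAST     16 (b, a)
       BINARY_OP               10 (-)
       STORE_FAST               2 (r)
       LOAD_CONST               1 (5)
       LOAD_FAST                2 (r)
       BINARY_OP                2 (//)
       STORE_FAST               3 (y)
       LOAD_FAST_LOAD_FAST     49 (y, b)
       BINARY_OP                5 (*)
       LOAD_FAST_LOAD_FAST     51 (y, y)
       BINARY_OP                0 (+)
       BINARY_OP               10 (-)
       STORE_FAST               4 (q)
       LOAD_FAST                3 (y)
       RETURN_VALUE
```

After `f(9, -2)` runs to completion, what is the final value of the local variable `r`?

LOAD_FAST_LOAD_FAST b,a → push -2,9. Stack: [-2, 9]
BINARY_OP - → -2 - 9 = -11. Stack: [-11]
STORE_FAST r → r=-11. Stack: []
LOAD_CONST → push 5. Stack: [5]
LOAD_FAST r → push -11. Stack: [5, -11]
BINARY_OP // → 5 // -11 = -1. Stack: [-1]
STORE_FAST y → y=-1. Stack: []
LOAD_FAST_LOAD_FAST y,b → push -1,-2. Stack: [-1, -2]
BINARY_OP * → -1 * -2 = 2. Stack: [2]
LOAD_FAST_LOAD_FAST y,y → push -1,-1. Stack: [2, -1, -1]
BINARY_OP + → -1 + -1 = -2. Stack: [2, -2]
BINARY_OP - → 2 - -2 = 4. Stack: [4]
STORE_FAST q → q=4. Stack: []
LOAD_FAST y → push -1. Stack: [-1]
RETURN_VALUE → return -1.

-11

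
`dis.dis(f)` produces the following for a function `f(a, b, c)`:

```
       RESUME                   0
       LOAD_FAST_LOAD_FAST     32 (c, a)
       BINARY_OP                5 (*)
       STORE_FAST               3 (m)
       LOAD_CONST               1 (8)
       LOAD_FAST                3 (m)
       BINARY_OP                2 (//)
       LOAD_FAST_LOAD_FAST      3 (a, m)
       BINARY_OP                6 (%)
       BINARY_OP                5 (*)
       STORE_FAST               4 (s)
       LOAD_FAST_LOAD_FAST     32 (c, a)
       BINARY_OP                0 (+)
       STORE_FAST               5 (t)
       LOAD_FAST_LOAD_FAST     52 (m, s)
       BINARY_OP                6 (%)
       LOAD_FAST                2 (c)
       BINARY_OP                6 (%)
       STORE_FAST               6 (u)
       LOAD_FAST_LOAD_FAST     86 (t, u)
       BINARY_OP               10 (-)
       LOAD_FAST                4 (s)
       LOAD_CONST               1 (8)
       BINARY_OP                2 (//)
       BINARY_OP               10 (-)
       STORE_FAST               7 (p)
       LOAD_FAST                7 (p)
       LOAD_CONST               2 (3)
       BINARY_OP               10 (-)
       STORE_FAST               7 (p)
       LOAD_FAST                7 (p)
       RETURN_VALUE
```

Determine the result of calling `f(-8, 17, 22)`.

LOAD_FAST_LOAD_FAST c,a → push 22,-8. Stack: [22, -8]
BINARY_OP * → 22 * -8 = -176. Stack: [-176]
STORE_FAST m → m=-176. Stack: []
LOAD_CONST → push 8. Stack: [8]
LOAD_FAST m → push -176. Stack: [8, -176]
BINARY_OP // → 8 // -176 = -1. Stack: [-1]
LOAD_FAST_LOAD_FAST a,m → push -8,-176. Stack: [-1, -8, -176]
BINARY_OP % → -8 % -176 = -8. Stack: [-1, -8]
BINARY_OP * → -1 * -8 = 8. Stack: [8]
STORE_FAST s → s=8. Stack: []
LOAD_FAST_LOAD_FAST c,a → push 22,-8. Stack: [22, -8]
BINARY_OP + → 22 + -8 = 14. Stack: [14]
STORE_FAST t → t=14. Stack: []
LOAD_FAST_LOAD_FAST m,s → push -176,8. Stack: [-176, 8]
BINARY_OP % → -176 % 8 = 0. Stack: [0]
LOAD_FAST c → push 22. Stack: [0, 22]
BINARY_OP % → 0 % 22 = 0. Stack: [0]
STORE_FAST u → u=0. Stack: []
LOAD_FAST_LOAD_FAST t,u → push 14,0. Stack: [14, 0]
BINARY_OP - → 14 - 0 = 14. Stack: [14]
LOAD_FAST s → push 8. Stack: [14, 8]
LOAD_CONST → push 8. Stack: [14, 8, 8]
BINARY_OP // → 8 // 8 = 1. Stack: [14, 1]
BINARY_OP - → 14 - 1 = 13. Stack: [13]
STORE_FAST p → p=13. Stack: []
LOAD_FAST p → push 13. Stack: [13]
LOAD_CONST → push 3. Stack: [13, 3]
BINARY_OP - → 13 - 3 = 10. Stack: [10]
STORE_FAST p → p=10. Stack: []
LOAD_FAST p → push 10. Stack: [10]
RETURN_VALUE → return 10.

10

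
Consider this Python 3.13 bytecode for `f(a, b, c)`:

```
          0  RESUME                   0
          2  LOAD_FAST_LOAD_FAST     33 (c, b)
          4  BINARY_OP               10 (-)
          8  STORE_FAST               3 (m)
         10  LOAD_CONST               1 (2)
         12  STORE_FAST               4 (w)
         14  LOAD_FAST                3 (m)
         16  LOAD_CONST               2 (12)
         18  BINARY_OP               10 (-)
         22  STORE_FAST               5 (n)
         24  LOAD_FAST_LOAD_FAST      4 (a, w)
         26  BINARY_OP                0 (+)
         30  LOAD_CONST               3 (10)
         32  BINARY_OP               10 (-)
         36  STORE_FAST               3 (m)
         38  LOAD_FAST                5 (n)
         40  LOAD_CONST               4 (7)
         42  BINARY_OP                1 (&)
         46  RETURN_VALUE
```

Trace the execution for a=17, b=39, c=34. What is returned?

LOAD_FAST_LOAD_FAST c,b → push 34,39. Stack: [34, 39]
BINARY_OP - → 34 - 39 = -5. Stack: [-5]
STORE_FAST m → m=-5. Stack: []
LOAD_CONST → push 2. Stack: [2]
STORE_FAST w → w=2. Stack: []
LOAD_FAST m → push -5. Stack: [-5]
LOAD_CONST → push 12. Stack: [-5, 12]
BINARY_OP - → -5 - 12 = -17. Stack: [-17]
STORE_FAST n → n=-17. Stack: []
LOAD_FAST_LOAD_FAST a,w → push 17,2. Stack: [17, 2]
BINARY_OP + → 17 + 2 = 19. Stack: [19]
LOAD_CONST → push 10. Stack: [19, 10]
BINARY_OP - → 19 - 10 = 9. Stack: [9]
STORE_FAST m → m=9. Stack: []
LOAD_FAST n → push -17. Stack: [-17]
LOAD_CONST → push 7. Stack: [-17, 7]
BINARY_OP & → -17 & 7 = 7. Stack: [7]
RETURN_VALUE → return 7.

7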